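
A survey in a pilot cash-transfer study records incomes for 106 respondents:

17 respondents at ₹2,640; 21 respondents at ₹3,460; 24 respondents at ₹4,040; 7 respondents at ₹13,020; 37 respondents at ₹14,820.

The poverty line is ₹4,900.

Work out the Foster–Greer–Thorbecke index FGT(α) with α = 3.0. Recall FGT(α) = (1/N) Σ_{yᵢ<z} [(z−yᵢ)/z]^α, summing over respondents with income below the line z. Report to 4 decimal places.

0.0220

Poor units: 17×₹2,640, 21×₹3,460, 24×₹4,040 (q = 62 of N = 106).
Relative gaps: (4900−2640)/4900 = 0.4612 (×17); (4900−3460)/4900 = 0.2939 (×21); (4900−4040)/4900 = 0.1755 (×24).
Raised to α = 3.0: 0.09812 (×17); 0.02538 (×21); 0.00541 (×24).
Sum = 2.330704; FGT(3.0) = 2.330704 / 106 = 0.0220.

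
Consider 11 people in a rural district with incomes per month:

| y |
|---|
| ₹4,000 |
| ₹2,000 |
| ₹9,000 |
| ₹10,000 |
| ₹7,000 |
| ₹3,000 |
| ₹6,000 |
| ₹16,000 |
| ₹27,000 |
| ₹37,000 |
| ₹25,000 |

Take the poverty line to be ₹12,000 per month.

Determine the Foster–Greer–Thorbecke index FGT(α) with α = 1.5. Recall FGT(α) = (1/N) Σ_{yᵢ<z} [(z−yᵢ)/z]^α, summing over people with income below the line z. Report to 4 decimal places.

Below the line: ₹2,000, ₹3,000, ₹4,000, ₹6,000, ₹7,000, ₹9,000, ₹10,000 (q = 7 of N = 11).
Gap ratios (z−y)/z: (12000−2000)/12000 = 0.8333; (12000−3000)/12000 = 0.7500; (12000−4000)/12000 = 0.6667; (12000−6000)/12000 = 0.5000; (12000−7000)/12000 = 0.4167; (12000−9000)/12000 = 0.2500; (12000−10000)/12000 = 0.1667.
Raised to α = 1.5: 0.76073; 0.64952; 0.54433; 0.35355; 0.26896; 0.12500; 0.06804.
Sum = 2.770128; FGT(1.5) = 2.770128 / 11 = 0.2518.

0.2518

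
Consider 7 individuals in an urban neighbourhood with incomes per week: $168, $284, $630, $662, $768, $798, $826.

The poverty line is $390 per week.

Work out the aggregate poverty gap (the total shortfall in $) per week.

Below z: $168, $284 (q = 2 of N = 7).
Individual gaps: 390−168 = 222; 390−284 = 106.
Aggregate gap = $328.

$328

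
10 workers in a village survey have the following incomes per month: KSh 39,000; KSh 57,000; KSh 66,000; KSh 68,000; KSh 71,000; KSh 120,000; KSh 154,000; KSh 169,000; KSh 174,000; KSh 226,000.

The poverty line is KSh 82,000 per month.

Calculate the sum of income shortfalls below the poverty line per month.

KSh 109,000

Below the line: KSh 39,000, KSh 57,000, KSh 66,000, KSh 68,000, KSh 71,000 (q = 5 of N = 10).
Individual gaps: 82000−39000 = 43000; 82000−57000 = 25000; 82000−66000 = 16000; 82000−68000 = 14000; 82000−71000 = 11000.
Aggregate gap = KSh 109,000.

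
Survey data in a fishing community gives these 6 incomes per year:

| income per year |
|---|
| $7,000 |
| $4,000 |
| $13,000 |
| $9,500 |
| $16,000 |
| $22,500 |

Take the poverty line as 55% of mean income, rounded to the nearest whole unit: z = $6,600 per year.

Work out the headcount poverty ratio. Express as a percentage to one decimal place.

1 of the 6 workers have income below $6,600.
H = 1/6 = 16.7%.

16.7%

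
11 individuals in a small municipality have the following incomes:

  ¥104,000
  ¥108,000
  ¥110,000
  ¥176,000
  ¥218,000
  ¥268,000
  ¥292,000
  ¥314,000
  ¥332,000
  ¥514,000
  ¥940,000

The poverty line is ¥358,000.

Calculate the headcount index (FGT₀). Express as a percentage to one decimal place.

81.8%

9 of the 11 individuals have income below ¥358,000.
H = 9/11 = 81.8%.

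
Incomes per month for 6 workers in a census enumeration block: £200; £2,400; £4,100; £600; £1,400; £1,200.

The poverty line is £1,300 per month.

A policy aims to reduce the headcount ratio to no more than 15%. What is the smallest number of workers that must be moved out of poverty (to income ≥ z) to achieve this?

3

Currently q = 3 of N = 6 are below the line (H = 0.500).
A headcount ratio of at most 15% allows at most ⌊0.15 × 6⌋ = 0 poor workers.
So at least 3 − 0 = 3 must be lifted.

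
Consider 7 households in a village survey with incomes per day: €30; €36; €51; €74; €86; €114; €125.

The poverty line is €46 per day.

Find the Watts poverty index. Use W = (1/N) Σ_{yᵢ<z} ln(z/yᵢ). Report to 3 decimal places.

Poor units: €30, €36 (q = 2 of N = 7).
Log shortfalls: ln(46/30) = 0.4274; ln(46/36) = 0.2451.
W = 0.672566 / 7 = 0.096.

0.096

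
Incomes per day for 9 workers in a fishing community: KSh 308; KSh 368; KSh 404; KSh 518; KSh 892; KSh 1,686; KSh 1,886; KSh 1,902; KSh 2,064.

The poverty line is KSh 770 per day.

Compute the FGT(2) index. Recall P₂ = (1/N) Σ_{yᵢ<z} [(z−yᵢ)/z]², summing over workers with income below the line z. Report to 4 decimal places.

Incomes under z: KSh 308, KSh 368, KSh 404, KSh 518 (q = 4 of N = 9).
Gap ratios (z−y)/z: (770−308)/770 = 0.6000; (770−368)/770 = 0.5221; (770−404)/770 = 0.4753; (770−518)/770 = 0.3273.
Squared: 0.3600; 0.2726; 0.2259; 0.1071.
Sum = 0.965606; P₂ = 0.965606 / 9 = 0.1073.

0.1073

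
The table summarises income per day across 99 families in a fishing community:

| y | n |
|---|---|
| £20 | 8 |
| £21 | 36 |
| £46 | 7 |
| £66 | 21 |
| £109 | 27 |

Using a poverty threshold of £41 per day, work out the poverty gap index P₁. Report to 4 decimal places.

Below the line: 8×£20, 36×£21 (q = 44 of N = 99).
Relative gaps: (41−20)/41 = 0.5122 (×8); (41−21)/41 = 0.4878 (×36).
Σ = 21.658537. Dividing by the full population N = 99 gives P₁ = 0.2188.

0.2188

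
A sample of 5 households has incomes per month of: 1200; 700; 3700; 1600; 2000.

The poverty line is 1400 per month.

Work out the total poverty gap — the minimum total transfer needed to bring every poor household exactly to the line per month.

Below the line: 700, 1200 (q = 2 of N = 5).
Individual gaps: 1400−700 = 700; 1400−1200 = 200.
Aggregate gap = 900.

900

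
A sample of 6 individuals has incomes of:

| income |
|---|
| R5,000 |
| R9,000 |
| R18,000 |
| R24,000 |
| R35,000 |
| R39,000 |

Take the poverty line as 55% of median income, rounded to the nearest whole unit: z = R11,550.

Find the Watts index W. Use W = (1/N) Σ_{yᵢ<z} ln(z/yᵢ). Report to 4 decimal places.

Below z: R5,000, R9,000 (q = 2 of N = 6).
Log shortfalls: ln(11550/5000) = 0.8372; ln(11550/9000) = 0.2495.
W = 1.086708 / 6 = 0.1811.

0.1811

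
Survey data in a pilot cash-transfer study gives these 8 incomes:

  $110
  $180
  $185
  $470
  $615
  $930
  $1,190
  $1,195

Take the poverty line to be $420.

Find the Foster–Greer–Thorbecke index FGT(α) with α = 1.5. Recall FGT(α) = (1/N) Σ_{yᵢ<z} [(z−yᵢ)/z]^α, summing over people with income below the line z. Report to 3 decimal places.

0.186

Below z: $110, $180, $185 (q = 3 of N = 8).
Shortfall ratios: (420−110)/420 = 0.7381; (420−180)/420 = 0.5714; (420−185)/420 = 0.5595.
Raised to α = 1.5: 0.63412; 0.43196; 0.41853.
Sum = 1.484606; FGT(1.5) = 1.484606 / 8 = 0.186.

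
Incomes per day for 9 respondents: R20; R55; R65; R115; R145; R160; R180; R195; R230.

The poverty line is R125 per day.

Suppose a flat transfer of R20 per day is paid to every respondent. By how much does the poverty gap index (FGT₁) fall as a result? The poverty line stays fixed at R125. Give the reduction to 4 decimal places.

Before: below the line — R20, R55, R65, R115; poverty gap index (FGT₁) = 0.217778.
After the R20 transfer: below the line — R40, R75, R85; poverty gap index (FGT₁) = 0.155556.
Reduction = 0.217778 − 0.155556 = 0.0622.

0.0622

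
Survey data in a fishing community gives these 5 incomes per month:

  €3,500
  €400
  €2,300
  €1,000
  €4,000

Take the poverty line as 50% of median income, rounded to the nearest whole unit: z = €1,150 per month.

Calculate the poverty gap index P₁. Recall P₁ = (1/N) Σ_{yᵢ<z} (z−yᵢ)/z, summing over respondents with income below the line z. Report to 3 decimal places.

0.157

Below the line: €400, €1,000 (q = 2 of N = 5).
Gap ratios (z−y)/z: (1150−400)/1150 = 0.6522; (1150−1000)/1150 = 0.1304.
Σ = 0.782609. Dividing by the full population N = 5 gives P₁ = 0.157.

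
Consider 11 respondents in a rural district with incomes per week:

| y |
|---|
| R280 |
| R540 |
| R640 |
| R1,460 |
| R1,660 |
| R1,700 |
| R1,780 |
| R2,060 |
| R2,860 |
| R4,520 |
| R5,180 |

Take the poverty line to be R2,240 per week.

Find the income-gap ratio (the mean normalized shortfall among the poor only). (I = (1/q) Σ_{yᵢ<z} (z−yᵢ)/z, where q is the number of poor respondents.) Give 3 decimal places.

Incomes under z: R280, R540, R640, R1,460, R1,660, R1,700, R1,780, R2,060 (q = 8 of N = 11).
Shortfall ratios (z−y)/z: 0.8750, 0.7589, 0.7143, 0.3482, 0.2589, 0.2411, 0.2054, 0.0804; sum = 3.482143.
I averages over the q = 8 poor units only: 3.482143 / 8 = 0.435.

0.435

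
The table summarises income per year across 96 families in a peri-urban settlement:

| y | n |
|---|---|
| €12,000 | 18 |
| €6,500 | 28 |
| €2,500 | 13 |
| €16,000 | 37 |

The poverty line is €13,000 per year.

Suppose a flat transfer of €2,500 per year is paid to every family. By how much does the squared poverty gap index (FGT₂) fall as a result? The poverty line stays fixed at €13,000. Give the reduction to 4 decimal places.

0.0835

Before: below the line — 13×€2,500, 28×€6,500, 18×€12,000; squared poverty gap index (FGT₂) = 0.162367.
After the €2,500 transfer: below the line — 13×€5,000, 28×€9,000; squared poverty gap index (FGT₂) = 0.078895.
Reduction = 0.162367 − 0.078895 = 0.0835.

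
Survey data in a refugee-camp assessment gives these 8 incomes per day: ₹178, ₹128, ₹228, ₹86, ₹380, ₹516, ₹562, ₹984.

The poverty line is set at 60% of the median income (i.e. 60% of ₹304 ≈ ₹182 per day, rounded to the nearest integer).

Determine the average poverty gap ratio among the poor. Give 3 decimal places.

Incomes under z: ₹86, ₹128, ₹178 (q = 3 of N = 8).
Relative gaps: 0.5275, 0.2967, 0.0220; sum = 0.846154.
I averages over the q = 3 poor units only: 0.846154 / 3 = 0.282.

0.282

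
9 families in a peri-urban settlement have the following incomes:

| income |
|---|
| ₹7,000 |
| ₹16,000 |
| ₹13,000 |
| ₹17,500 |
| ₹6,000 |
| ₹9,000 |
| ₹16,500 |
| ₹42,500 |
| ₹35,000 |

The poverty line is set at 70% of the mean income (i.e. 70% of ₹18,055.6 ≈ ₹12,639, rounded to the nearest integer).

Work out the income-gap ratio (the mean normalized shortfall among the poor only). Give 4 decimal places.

0.4198

Below the line: ₹6,000, ₹7,000, ₹9,000 (q = 3 of N = 9).
Shortfall ratios (z−y)/z: 0.5253, 0.4462, 0.2879; sum = 1.259356.
The income-gap ratio divides by q (the poor only): 1.259356 / 3 = 0.4198.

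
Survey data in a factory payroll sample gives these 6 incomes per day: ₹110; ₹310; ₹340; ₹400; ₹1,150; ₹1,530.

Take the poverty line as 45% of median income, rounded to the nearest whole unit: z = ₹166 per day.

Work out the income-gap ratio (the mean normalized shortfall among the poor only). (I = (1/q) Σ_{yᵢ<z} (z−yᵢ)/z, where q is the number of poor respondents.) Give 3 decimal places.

0.337

Incomes under z: ₹110 (q = 1 of N = 6).
Relative gaps: 0.3373; sum = 0.337349.
The income-gap ratio divides by q (the poor only): 0.337349 / 1 = 0.337.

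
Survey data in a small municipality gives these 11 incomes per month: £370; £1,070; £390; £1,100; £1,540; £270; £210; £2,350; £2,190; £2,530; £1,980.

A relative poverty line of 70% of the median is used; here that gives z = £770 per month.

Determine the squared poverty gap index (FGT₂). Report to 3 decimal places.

0.133

Incomes under z: £210, £270, £370, £390 (q = 4 of N = 11).
Normalized shortfalls: (770−210)/770 = 0.7273; (770−270)/770 = 0.6494; (770−370)/770 = 0.5195; (770−390)/770 = 0.4935.
Squared: 0.5289; 0.4217; 0.2699; 0.2435.
Sum = 1.463991; P₂ = 1.463991 / 11 = 0.133.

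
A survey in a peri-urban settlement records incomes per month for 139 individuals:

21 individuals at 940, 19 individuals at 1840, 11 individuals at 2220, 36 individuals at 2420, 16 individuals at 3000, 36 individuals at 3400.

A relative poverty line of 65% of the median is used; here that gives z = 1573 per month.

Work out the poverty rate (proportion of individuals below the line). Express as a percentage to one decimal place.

21 of the 139 individuals have income below 1573.
H = 21/139 = 15.1%.

15.1%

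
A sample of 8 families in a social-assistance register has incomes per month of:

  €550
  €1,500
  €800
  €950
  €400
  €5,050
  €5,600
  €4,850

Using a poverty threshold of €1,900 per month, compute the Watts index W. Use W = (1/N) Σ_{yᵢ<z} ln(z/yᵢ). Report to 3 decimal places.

0.574

Below the line: €400, €550, €800, €950, €1,500 (q = 5 of N = 8).
Log gaps: ln(1900/400) = 1.5581; ln(1900/550) = 1.2397; ln(1900/800) = 0.8650; ln(1900/950) = 0.6931; ln(1900/1500) = 0.2364.
W = 4.592369 / 8 = 0.574.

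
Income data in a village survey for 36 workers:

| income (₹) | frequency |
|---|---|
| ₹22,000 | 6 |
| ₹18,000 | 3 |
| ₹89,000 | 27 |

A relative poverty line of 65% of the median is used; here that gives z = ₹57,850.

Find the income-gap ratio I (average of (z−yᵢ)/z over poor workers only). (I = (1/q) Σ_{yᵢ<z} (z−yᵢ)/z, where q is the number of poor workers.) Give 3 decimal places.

Below the line: 3×₹18,000, 6×₹22,000 (q = 9 of N = 36).
Shortfall ratios (z−y)/z: 0.6889 (×3), 0.6197 (×6); sum = 5.784788.
The income-gap ratio divides by q (the poor only): 5.784788 / 9 = 0.643.

0.643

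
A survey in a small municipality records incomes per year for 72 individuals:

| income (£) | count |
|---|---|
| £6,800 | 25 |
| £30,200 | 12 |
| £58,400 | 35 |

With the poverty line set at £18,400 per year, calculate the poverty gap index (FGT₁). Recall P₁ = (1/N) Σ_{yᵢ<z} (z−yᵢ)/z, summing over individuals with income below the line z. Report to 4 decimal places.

0.2189

Poor units: 25×£6,800 (q = 25 of N = 72).
Relative gaps: (18400−6800)/18400 = 0.6304 (×25).
Sum of shortfalls = 15.760870; P₁ averages over all N: 15.760870 / 72 = 0.2189.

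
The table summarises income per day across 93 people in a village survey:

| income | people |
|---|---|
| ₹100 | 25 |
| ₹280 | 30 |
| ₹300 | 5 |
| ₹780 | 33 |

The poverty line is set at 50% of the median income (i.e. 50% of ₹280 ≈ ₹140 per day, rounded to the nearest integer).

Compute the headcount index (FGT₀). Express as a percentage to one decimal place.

26.9%

25 of the 93 people have income below ₹140.
H = 25/93 = 26.9%.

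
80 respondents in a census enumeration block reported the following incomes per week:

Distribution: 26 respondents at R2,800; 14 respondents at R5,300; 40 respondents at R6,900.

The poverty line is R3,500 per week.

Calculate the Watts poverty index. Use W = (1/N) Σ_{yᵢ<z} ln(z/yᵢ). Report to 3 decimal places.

0.073

Below the line: 26×R2,800 (q = 26 of N = 80).
ln(z/y) terms: ln(3500/2800) = 0.2231 (×26).
W = 5.801732 / 80 = 0.073.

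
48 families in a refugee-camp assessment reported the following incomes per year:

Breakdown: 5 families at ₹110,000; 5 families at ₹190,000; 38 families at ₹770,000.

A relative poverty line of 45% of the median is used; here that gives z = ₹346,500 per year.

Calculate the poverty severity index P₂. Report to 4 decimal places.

Incomes under z: 5×₹110,000, 5×₹190,000 (q = 10 of N = 48).
Normalized shortfalls: (346500−110000)/346500 = 0.6825 (×5); (346500−190000)/346500 = 0.4517 (×5).
Squared: 0.4659 (×5); 0.2040 (×5).
Sum = 3.349283; P₂ = 3.349283 / 48 = 0.0698.

0.0698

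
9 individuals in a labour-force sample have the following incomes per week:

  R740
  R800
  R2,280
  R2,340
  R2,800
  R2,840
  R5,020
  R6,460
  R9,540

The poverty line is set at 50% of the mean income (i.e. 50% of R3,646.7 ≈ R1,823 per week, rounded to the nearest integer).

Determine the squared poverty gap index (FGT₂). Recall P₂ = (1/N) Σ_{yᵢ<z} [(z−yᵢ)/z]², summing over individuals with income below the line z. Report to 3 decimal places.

Below the line: R740, R800 (q = 2 of N = 9).
Normalized shortfalls: (1823−740)/1823 = 0.5941; (1823−800)/1823 = 0.5612.
Squared: 0.3529; 0.3149.
Sum = 0.667830; P₂ = 0.667830 / 9 = 0.074.

0.074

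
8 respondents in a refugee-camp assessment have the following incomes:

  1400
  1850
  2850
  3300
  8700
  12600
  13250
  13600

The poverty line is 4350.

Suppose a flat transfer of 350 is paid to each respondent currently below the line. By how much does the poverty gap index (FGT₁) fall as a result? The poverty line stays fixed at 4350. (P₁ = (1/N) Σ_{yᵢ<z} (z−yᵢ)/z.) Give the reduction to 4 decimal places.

Before: below the line — 1400, 1850, 2850, 3300; poverty gap index (FGT₁) = 0.229885.
After the 350 transfer: below the line — 1750, 2200, 3200, 3650; poverty gap index (FGT₁) = 0.189655.
Reduction = 0.229885 − 0.189655 = 0.0402.

0.0402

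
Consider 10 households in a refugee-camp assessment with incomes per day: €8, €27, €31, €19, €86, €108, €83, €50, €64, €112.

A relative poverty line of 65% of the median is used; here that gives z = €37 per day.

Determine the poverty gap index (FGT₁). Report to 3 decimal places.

0.170

Incomes under z: €8, €19, €27, €31 (q = 4 of N = 10).
Relative gaps: (37−8)/37 = 0.7838; (37−19)/37 = 0.4865; (37−27)/37 = 0.2703; (37−31)/37 = 0.1622.
Sum of shortfalls = 1.702703; P₁ averages over all N: 1.702703 / 10 = 0.170.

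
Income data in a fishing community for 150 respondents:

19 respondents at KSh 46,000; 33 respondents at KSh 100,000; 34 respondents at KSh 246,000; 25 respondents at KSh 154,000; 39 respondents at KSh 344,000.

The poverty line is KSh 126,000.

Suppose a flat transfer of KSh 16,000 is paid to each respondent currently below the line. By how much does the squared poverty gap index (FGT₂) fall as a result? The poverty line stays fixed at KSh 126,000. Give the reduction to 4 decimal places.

0.0264

Before: below the line — 19×KSh 46,000, 33×KSh 100,000; squared poverty gap index (FGT₂) = 0.060430.
After the KSh 16,000 transfer: below the line — 19×KSh 62,000, 33×KSh 116,000; squared poverty gap index (FGT₂) = 0.034066.
Reduction = 0.060430 − 0.034066 = 0.0264.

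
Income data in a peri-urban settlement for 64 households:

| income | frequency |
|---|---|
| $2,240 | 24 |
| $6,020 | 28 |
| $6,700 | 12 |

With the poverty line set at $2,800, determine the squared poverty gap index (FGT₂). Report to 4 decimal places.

0.0150

Incomes under z: 24×$2,240 (q = 24 of N = 64).
Normalized shortfalls: (2800−2240)/2800 = 0.2000 (×24).
Squared: 0.0400 (×24).
Sum = 0.960000; P₂ = 0.960000 / 64 = 0.0150.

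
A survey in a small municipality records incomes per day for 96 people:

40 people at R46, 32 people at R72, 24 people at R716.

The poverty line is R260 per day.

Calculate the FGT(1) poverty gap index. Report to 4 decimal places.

Below z: 40×R46, 32×R72 (q = 72 of N = 96).
Relative gaps: (260−46)/260 = 0.8231 (×40); (260−72)/260 = 0.7231 (×32).
Sum of shortfalls = 56.061538; P₁ averages over all N: 56.061538 / 96 = 0.5840.

0.5840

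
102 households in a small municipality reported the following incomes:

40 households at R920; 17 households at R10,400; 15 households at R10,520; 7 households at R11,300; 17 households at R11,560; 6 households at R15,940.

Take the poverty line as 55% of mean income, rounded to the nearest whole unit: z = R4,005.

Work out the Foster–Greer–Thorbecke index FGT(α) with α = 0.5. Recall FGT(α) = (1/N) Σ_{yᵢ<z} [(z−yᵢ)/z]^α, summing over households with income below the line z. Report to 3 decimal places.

Below z: 40×R920 (q = 40 of N = 102).
Shortfall ratios: (4005−920)/4005 = 0.7703 (×40).
Raised to α = 0.5: 0.87766 (×40).
Sum = 35.106401; FGT(0.5) = 35.106401 / 102 = 0.344.

0.344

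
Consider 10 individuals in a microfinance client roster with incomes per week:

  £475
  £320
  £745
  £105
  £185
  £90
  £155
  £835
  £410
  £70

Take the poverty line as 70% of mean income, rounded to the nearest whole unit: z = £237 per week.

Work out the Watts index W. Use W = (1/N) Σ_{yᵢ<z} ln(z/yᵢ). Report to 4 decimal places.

0.3674

Below the line: £70, £90, £105, £155, £185 (q = 5 of N = 10).
Log gaps: ln(237/70) = 1.2196; ln(237/90) = 0.9683; ln(237/105) = 0.8141; ln(237/155) = 0.4246; ln(237/185) = 0.2477.
W = 3.674255 / 10 = 0.3674.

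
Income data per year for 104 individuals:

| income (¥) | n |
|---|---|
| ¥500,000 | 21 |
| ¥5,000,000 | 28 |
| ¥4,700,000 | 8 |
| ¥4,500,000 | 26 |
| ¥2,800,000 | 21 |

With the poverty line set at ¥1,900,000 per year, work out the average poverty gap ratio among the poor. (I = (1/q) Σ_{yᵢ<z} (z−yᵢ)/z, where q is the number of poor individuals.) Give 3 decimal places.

Below z: 21×¥500,000 (q = 21 of N = 104).
Relative gaps: 0.7368 (×21); sum = 15.473684.
I averages over the q = 21 poor units only: 15.473684 / 21 = 0.737.

0.737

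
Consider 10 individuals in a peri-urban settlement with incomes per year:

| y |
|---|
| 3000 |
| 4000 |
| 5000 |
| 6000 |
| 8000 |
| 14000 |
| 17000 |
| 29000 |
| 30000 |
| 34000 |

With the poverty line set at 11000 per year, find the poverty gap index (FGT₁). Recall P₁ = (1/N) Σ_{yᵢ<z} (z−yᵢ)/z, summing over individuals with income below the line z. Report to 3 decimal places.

Poor units: 3000, 4000, 5000, 6000, 8000 (q = 5 of N = 10).
Shortfall ratios: (11000−3000)/11000 = 0.7273; (11000−4000)/11000 = 0.6364; (11000−5000)/11000 = 0.5455; (11000−6000)/11000 = 0.4545; (11000−8000)/11000 = 0.2727.
Σ = 2.636364. Dividing by the full population N = 10 gives P₁ = 0.264.

0.264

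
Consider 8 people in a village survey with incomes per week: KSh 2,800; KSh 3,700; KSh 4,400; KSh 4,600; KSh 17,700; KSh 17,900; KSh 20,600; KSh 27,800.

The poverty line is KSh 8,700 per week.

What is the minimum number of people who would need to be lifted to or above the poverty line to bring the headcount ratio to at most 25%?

2

Currently q = 4 of N = 8 are below the line (H = 0.500).
A headcount ratio of at most 25% allows at most ⌊0.25 × 8⌋ = 2 poor people.
So at least 4 − 2 = 2 must be lifted.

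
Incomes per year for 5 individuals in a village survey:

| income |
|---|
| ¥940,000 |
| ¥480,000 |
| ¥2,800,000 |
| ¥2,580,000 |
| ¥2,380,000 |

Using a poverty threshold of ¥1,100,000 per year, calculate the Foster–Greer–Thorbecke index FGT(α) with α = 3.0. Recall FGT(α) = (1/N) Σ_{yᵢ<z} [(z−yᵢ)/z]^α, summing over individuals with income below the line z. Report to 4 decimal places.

0.0364

Below the line: ¥480,000, ¥940,000 (q = 2 of N = 5).
Shortfall ratios: (1100000−480000)/1100000 = 0.5636; (1100000−940000)/1100000 = 0.1455.
Raised to α = 3.0: 0.17906; 0.00308.
Sum = 0.182137; FGT(3.0) = 0.182137 / 5 = 0.0364.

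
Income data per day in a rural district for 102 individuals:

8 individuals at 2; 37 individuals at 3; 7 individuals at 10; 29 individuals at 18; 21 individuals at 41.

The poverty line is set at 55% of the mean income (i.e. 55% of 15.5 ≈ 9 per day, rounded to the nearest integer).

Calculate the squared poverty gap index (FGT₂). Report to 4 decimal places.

0.2087

Incomes under z: 8×2, 37×3 (q = 45 of N = 102).
Gap ratios (z−y)/z: (9−2)/9 = 0.7778 (×8); (9−3)/9 = 0.6667 (×37).
Squared: 0.6049 (×8); 0.4444 (×37).
Sum = 21.283951; P₂ = 21.283951 / 102 = 0.2087.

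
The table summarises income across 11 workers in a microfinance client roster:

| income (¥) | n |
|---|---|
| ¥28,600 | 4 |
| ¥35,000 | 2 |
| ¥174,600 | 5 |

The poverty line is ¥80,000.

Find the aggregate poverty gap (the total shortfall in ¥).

Below the line: 4×¥28,600, 2×¥35,000 (q = 6 of N = 11).
Individual gaps: 4×(80000−28600) = 205600; 2×(80000−35000) = 90000.
Aggregate gap = ¥295,600.

¥295,600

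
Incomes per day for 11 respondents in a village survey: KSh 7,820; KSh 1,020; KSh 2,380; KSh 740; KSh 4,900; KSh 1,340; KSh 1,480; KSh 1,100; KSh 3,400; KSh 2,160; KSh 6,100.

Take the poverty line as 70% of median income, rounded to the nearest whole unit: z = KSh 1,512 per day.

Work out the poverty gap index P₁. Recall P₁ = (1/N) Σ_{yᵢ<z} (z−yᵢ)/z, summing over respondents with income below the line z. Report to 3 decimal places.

0.113

Below z: KSh 740, KSh 1,020, KSh 1,100, KSh 1,340, KSh 1,480 (q = 5 of N = 11).
Relative gaps: (1512−740)/1512 = 0.5106; (1512−1020)/1512 = 0.3254; (1512−1100)/1512 = 0.2725; (1512−1340)/1512 = 0.1138; (1512−1480)/1512 = 0.0212.
Σ = 1.243386. Dividing by the full population N = 11 gives P₁ = 0.113.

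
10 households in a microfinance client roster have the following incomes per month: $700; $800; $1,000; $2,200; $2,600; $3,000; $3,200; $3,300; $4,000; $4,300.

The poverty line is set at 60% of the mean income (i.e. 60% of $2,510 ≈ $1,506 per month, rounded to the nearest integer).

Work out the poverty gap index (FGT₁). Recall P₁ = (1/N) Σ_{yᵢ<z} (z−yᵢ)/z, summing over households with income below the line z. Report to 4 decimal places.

Below z: $700, $800, $1,000 (q = 3 of N = 10).
Relative gaps: (1506−700)/1506 = 0.5352; (1506−800)/1506 = 0.4688; (1506−1000)/1506 = 0.3360.
Sum of shortfalls = 1.339973; P₁ averages over all N: 1.339973 / 10 = 0.1340.

0.1340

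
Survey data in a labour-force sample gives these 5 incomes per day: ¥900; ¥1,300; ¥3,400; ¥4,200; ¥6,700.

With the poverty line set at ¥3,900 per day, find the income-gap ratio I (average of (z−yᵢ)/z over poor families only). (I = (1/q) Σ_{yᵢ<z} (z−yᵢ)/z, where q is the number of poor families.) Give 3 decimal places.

Below z: ¥900, ¥1,300, ¥3,400 (q = 3 of N = 5).
Relative gaps: 0.7692, 0.6667, 0.1282; sum = 1.564103.
I averages over the q = 3 poor units only: 1.564103 / 3 = 0.521.

0.521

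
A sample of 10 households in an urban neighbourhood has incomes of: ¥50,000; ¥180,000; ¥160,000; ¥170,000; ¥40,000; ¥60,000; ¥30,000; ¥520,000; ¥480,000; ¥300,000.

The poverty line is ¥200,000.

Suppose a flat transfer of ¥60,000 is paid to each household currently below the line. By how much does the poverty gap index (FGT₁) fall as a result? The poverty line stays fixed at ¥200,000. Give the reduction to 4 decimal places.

Before: below the line — ¥30,000, ¥40,000, ¥50,000, ¥60,000, ¥160,000, ¥170,000, ¥180,000; poverty gap index (FGT₁) = 0.355000.
After the ¥60,000 transfer: below the line — ¥90,000, ¥100,000, ¥110,000, ¥120,000; poverty gap index (FGT₁) = 0.190000.
Reduction = 0.355000 − 0.190000 = 0.1650.

0.1650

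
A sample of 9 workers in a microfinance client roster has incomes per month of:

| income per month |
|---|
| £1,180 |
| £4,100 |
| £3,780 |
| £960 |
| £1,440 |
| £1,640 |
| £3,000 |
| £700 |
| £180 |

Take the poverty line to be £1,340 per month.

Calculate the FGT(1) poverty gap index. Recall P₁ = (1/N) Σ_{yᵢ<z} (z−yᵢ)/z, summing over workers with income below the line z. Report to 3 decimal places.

0.194

Below the line: £180, £700, £960, £1,180 (q = 4 of N = 9).
Shortfall ratios: (1340−180)/1340 = 0.8657; (1340−700)/1340 = 0.4776; (1340−960)/1340 = 0.2836; (1340−1180)/1340 = 0.1194.
Σ = 1.746269. Dividing by the full population N = 9 gives P₁ = 0.194.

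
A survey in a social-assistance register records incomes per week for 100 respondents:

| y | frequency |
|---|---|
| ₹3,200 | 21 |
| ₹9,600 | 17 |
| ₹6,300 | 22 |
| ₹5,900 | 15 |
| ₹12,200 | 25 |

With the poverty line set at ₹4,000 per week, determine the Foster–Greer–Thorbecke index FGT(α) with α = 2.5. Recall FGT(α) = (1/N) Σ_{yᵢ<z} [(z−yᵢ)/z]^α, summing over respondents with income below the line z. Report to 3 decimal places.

0.004

Below z: 21×₹3,200 (q = 21 of N = 100).
Normalized shortfalls: (4000−3200)/4000 = 0.2000 (×21).
Raised to α = 2.5: 0.01789 (×21).
Sum = 0.375659; FGT(2.5) = 0.375659 / 100 = 0.004.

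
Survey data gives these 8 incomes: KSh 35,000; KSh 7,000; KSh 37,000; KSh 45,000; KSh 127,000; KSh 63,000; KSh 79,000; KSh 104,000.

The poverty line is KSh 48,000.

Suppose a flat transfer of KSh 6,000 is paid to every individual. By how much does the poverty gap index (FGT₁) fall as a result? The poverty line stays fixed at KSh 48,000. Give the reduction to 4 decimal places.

Before: below the line — KSh 7,000, KSh 35,000, KSh 37,000, KSh 45,000; poverty gap index (FGT₁) = 0.177083.
After the KSh 6,000 transfer: below the line — KSh 13,000, KSh 41,000, KSh 43,000; poverty gap index (FGT₁) = 0.122396.
Reduction = 0.177083 − 0.122396 = 0.0547.

0.0547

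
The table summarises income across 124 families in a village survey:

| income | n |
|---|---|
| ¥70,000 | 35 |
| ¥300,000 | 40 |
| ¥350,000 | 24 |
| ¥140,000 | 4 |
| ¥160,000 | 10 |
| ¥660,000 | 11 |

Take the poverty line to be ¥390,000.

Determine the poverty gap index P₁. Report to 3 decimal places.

Below the line: 35×¥70,000, 4×¥140,000, 10×¥160,000, 40×¥300,000, 24×¥350,000 (q = 113 of N = 124).
Normalized shortfalls: (390000−70000)/390000 = 0.8205 (×35); (390000−140000)/390000 = 0.6410 (×4); (390000−160000)/390000 = 0.5897 (×10); (390000−300000)/390000 = 0.2308 (×40); (390000−350000)/390000 = 0.1026 (×24).
Σ = 48.871795. Dividing by the full population N = 124 gives P₁ = 0.394.

0.394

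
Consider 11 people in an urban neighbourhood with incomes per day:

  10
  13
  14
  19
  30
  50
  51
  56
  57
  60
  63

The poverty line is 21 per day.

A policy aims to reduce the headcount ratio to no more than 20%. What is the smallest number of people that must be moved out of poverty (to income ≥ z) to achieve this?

4 of the 11 people are poor, so H = 4/11 = 0.364.
A headcount ratio of at most 20% allows at most ⌊0.20 × 11⌋ = 2 poor people.
So at least 4 − 2 = 2 must be lifted.

2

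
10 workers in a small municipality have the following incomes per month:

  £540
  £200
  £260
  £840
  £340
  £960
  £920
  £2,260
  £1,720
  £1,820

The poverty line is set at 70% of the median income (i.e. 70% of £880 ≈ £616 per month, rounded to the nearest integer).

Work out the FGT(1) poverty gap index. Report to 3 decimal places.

0.182

Incomes under z: £200, £260, £340, £540 (q = 4 of N = 10).
Normalized shortfalls: (616−200)/616 = 0.6753; (616−260)/616 = 0.5779; (616−340)/616 = 0.4481; (616−540)/616 = 0.1234.
Sum of shortfalls = 1.824675; P₁ averages over all N: 1.824675 / 10 = 0.182.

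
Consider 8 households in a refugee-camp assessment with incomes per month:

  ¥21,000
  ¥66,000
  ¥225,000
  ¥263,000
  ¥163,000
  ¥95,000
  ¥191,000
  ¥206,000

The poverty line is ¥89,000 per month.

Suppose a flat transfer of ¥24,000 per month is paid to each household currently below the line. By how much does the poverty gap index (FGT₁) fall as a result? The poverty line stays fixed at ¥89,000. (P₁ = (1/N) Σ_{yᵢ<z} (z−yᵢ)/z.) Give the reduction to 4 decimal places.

Before: below the line — ¥21,000, ¥66,000; poverty gap index (FGT₁) = 0.127809.
After the ¥24,000 transfer: below the line — ¥45,000; poverty gap index (FGT₁) = 0.061798.
Reduction = 0.127809 − 0.061798 = 0.0660.

0.0660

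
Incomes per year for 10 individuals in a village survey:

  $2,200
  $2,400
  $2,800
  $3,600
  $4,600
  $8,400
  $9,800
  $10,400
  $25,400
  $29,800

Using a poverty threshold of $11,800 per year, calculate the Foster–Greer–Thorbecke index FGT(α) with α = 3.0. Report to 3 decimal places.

0.208

Incomes under z: $2,200, $2,400, $2,800, $3,600, $4,600, $8,400, $9,800, $10,400 (q = 8 of N = 10).
Shortfall ratios: (11800−2200)/11800 = 0.8136; (11800−2400)/11800 = 0.7966; (11800−2800)/11800 = 0.7627; (11800−3600)/11800 = 0.6949; (11800−4600)/11800 = 0.6102; (11800−8400)/11800 = 0.2881; (11800−9800)/11800 = 0.1695; (11800−10400)/11800 = 0.1186.
Raised to α = 3.0: 0.53848; 0.50552; 0.44369; 0.33558; 0.22717; 0.02392; 0.00487; 0.00167.
Sum = 2.080899; FGT(3.0) = 2.080899 / 10 = 0.208.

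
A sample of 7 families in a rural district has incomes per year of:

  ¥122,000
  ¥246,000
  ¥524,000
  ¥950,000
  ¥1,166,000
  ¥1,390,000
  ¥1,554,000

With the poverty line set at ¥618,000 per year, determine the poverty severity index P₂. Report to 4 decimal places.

Below the line: ¥122,000, ¥246,000, ¥524,000 (q = 3 of N = 7).
Gap ratios (z−y)/z: (618000−122000)/618000 = 0.8026; (618000−246000)/618000 = 0.6019; (618000−524000)/618000 = 0.1521.
Squared: 0.6441; 0.3623; 0.0231.
Sum = 1.029618; P₂ = 1.029618 / 7 = 0.1471.

0.1471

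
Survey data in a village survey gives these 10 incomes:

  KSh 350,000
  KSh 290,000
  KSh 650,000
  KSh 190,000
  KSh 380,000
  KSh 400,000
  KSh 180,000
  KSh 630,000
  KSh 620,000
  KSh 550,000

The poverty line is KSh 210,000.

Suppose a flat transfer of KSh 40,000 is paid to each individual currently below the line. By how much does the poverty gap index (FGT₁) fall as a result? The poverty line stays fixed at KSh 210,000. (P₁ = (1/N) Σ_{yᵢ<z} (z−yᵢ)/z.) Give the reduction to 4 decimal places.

0.0238

Before: below the line — KSh 180,000, KSh 190,000; poverty gap index (FGT₁) = 0.023810.
After the KSh 40,000 transfer: below the line — none; poverty gap index (FGT₁) = 0.000000.
Reduction = 0.023810 − 0.000000 = 0.0238.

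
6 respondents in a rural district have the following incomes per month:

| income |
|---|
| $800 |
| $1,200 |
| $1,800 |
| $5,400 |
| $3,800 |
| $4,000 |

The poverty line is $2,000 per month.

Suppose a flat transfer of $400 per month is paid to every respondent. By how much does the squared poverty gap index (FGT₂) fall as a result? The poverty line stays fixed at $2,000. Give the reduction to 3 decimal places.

Before: below the line — $800, $1,200, $1,800; squared poverty gap index (FGT₂) = 0.08833.
After the $400 transfer: below the line — $1,200, $1,600; squared poverty gap index (FGT₂) = 0.03333.
Reduction = 0.08833 − 0.03333 = 0.055.

0.055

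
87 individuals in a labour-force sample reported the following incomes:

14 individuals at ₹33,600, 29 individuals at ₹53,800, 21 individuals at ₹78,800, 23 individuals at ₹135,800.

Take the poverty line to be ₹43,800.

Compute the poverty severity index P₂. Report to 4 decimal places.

0.0087

Poor units: 14×₹33,600 (q = 14 of N = 87).
Relative gaps: (43800−33600)/43800 = 0.2329 (×14).
Squared: 0.0542 (×14).
Sum = 0.759242; P₂ = 0.759242 / 87 = 0.0087.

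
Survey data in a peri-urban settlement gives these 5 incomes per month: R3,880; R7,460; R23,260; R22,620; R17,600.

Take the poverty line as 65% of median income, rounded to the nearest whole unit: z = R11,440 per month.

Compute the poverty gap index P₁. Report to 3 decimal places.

0.202

Below the line: R3,880, R7,460 (q = 2 of N = 5).
Shortfall ratios: (11440−3880)/11440 = 0.6608; (11440−7460)/11440 = 0.3479.
Sum of shortfalls = 1.008741; P₁ averages over all N: 1.008741 / 5 = 0.202.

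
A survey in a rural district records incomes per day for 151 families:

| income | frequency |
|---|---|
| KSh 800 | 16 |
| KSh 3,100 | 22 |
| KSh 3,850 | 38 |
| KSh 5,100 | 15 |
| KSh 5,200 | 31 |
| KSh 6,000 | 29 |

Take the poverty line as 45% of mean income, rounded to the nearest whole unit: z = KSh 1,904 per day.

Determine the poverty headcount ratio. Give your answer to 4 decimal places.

16 of the 151 families have income below KSh 1,904.
H = 16/151 = 0.1060.

0.1060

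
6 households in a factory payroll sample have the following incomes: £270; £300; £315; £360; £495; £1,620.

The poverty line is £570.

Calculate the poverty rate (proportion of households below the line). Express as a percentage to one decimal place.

83.3%

5 of the 6 households have income below £570.
H = 5/6 = 83.3%.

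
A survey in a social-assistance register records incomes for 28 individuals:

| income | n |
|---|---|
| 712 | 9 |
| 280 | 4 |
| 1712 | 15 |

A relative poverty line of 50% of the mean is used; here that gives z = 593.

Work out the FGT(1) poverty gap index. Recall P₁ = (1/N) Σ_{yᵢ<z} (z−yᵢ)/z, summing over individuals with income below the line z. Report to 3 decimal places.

0.075

Incomes under z: 4×280 (q = 4 of N = 28).
Relative gaps: (593−280)/593 = 0.5278 (×4).
Sum of shortfalls = 2.111298; P₁ averages over all N: 2.111298 / 28 = 0.075.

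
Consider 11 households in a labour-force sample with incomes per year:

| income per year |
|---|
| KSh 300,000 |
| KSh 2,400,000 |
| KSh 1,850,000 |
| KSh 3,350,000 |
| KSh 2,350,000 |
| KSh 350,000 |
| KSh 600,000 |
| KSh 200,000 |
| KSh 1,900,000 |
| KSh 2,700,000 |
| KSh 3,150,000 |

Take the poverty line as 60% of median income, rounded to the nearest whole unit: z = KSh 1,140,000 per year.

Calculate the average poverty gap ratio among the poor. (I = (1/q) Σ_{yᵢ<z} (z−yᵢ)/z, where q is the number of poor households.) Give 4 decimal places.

0.6820

Below the line: KSh 200,000, KSh 300,000, KSh 350,000, KSh 600,000 (q = 4 of N = 11).
Shortfall ratios (z−y)/z: 0.8246, 0.7368, 0.6930, 0.4737; sum = 2.728070.
The income-gap ratio divides by q (the poor only): 2.728070 / 4 = 0.6820.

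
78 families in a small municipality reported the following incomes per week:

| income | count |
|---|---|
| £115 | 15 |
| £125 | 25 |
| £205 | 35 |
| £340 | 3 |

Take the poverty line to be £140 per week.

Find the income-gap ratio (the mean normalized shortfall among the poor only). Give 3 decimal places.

0.134

Below the line: 15×£115, 25×£125 (q = 40 of N = 78).
Shortfall ratios (z−y)/z: 0.1786 (×15), 0.1071 (×25); sum = 5.357143.
The income-gap ratio divides by q (the poor only): 5.357143 / 40 = 0.134.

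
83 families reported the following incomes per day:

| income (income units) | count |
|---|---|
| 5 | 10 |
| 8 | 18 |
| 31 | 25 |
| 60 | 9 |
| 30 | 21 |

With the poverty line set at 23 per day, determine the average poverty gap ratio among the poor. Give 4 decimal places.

Below z: 10×5, 18×8 (q = 28 of N = 83).
Shortfall ratios (z−y)/z: 0.7826 (×10), 0.6522 (×18); sum = 19.565217.
I averages over the q = 28 poor units only: 19.565217 / 28 = 0.6988.

0.6988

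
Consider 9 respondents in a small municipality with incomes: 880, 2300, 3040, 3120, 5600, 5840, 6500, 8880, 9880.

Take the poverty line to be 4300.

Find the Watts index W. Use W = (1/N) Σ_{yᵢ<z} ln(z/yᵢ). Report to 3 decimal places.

Poor units: 880, 2300, 3040, 3120 (q = 4 of N = 9).
Log shortfalls: ln(4300/880) = 1.5864; ln(4300/2300) = 0.6257; ln(4300/3040) = 0.3468; ln(4300/3120) = 0.3208.
W = 2.879694 / 9 = 0.320.

0.320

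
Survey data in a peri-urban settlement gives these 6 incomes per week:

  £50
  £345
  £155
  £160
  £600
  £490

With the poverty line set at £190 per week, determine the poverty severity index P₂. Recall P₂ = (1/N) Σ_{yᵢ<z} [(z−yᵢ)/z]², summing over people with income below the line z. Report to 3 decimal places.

0.100

Below the line: £50, £155, £160 (q = 3 of N = 6).
Gap ratios (z−y)/z: (190−50)/190 = 0.7368; (190−155)/190 = 0.1842; (190−160)/190 = 0.1579.
Squared: 0.5429; 0.0339; 0.0249.
Sum = 0.601801; P₂ = 0.601801 / 6 = 0.100.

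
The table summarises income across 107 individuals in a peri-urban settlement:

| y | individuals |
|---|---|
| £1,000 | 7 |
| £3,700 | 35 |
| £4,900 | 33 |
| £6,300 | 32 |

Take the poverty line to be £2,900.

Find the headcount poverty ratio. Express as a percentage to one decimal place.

7 of the 107 individuals have income below £2,900.
H = 7/107 = 6.5%.

6.5%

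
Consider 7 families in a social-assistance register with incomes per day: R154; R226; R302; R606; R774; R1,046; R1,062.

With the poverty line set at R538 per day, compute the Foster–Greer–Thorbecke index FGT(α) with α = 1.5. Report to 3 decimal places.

Below z: R154, R226, R302 (q = 3 of N = 7).
Relative gaps: (538−154)/538 = 0.7138; (538−226)/538 = 0.5799; (538−302)/538 = 0.4387.
Raised to α = 1.5: 0.60301; 0.44163; 0.29053.
Sum = 1.335171; FGT(1.5) = 1.335171 / 7 = 0.191.

0.191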